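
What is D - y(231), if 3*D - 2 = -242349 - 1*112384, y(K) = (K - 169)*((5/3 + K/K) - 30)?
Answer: -116549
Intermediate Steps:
y(K) = 13858/3 - 82*K/3 (y(K) = (-169 + K)*((5*(⅓) + 1) - 30) = (-169 + K)*((5/3 + 1) - 30) = (-169 + K)*(8/3 - 30) = (-169 + K)*(-82/3) = 13858/3 - 82*K/3)
D = -354731/3 (D = ⅔ + (-242349 - 1*112384)/3 = ⅔ + (-242349 - 112384)/3 = ⅔ + (⅓)*(-354733) = ⅔ - 354733/3 = -354731/3 ≈ -1.1824e+5)
D - y(231) = -354731/3 - (13858/3 - 82/3*231) = -354731/3 - (13858/3 - 6314) = -354731/3 - 1*(-5084/3) = -354731/3 + 5084/3 = -116549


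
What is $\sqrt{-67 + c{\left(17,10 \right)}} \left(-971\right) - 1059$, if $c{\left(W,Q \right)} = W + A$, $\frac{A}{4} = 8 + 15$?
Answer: $-1059 - 971 \sqrt{42} \approx -7351.8$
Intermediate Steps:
$A = 92$ ($A = 4 \left(8 + 15\right) = 4 \cdot 23 = 92$)
$c{\left(W,Q \right)} = 92 + W$ ($c{\left(W,Q \right)} = W + 92 = 92 + W$)
$\sqrt{-67 + c{\left(17,10 \right)}} \left(-971\right) - 1059 = \sqrt{-67 + \left(92 + 17\right)} \left(-971\right) - 1059 = \sqrt{-67 + 109} \left(-971\right) - 1059 = \sqrt{42} \left(-971\right) - 1059 = - 971 \sqrt{42} - 1059 = -1059 - 971 \sqrt{42}$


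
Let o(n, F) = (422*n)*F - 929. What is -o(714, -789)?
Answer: 237732941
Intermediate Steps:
o(n, F) = -929 + 422*F*n (o(n, F) = 422*F*n - 929 = -929 + 422*F*n)
-o(714, -789) = -(-929 + 422*(-789)*714) = -(-929 - 237732012) = -1*(-237732941) = 237732941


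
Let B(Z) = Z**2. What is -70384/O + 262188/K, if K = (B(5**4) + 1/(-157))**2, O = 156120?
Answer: -306392342453069221/679616884744520580 ≈ -0.45083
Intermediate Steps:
K = 3761138793359376/24649 (K = ((5**4)**2 + 1/(-157))**2 = (625**2 - 1/157)**2 = (390625 - 1/157)**2 = (61328124/157)**2 = 3761138793359376/24649 ≈ 1.5259e+11)
-70384/O + 262188/K = -70384/156120 + 262188/(3761138793359376/24649) = -70384*1/156120 + 262188*(24649/3761138793359376) = -8798/19515 + 179518667/104476077593316 = -306392342453069221/679616884744520580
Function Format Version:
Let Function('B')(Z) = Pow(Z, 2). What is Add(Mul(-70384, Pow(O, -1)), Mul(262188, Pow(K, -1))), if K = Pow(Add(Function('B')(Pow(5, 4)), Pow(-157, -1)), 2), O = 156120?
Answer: Rational(-306392342453069221, 679616884744520580) ≈ -0.45083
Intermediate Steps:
K = Rational(3761138793359376, 24649) (K = Pow(Add(Pow(Pow(5, 4), 2), Pow(-157, -1)), 2) = Pow(Add(Pow(625, 2), Rational(-1, 157)), 2) = Pow(Add(390625, Rational(-1, 157)), 2) = Pow(Rational(61328124, 157), 2) = Rational(3761138793359376, 24649) ≈ 1.5259e+11)
Add(Mul(-70384, Pow(O, -1)), Mul(262188, Pow(K, -1))) = Add(Mul(-70384, Pow(156120, -1)), Mul(262188, Pow(Rational(3761138793359376, 24649), -1))) = Add(Mul(-70384, Rational(1, 156120)), Mul(262188, Rational(24649, 3761138793359376))) = Add(Rational(-8798, 19515), Rational(179518667, 104476077593316)) = Rational(-306392342453069221, 679616884744520580)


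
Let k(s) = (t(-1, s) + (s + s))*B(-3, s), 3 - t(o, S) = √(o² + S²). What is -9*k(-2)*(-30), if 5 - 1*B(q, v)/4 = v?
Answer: -7560 - 7560*√5 ≈ -24465.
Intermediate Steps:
B(q, v) = 20 - 4*v
t(o, S) = 3 - √(S² + o²) (t(o, S) = 3 - √(o² + S²) = 3 - √(S² + o²))
k(s) = (20 - 4*s)*(3 - √(1 + s²) + 2*s) (k(s) = ((3 - √(s² + (-1)²)) + (s + s))*(20 - 4*s) = ((3 - √(s² + 1)) + 2*s)*(20 - 4*s) = ((3 - √(1 + s²)) + 2*s)*(20 - 4*s) = (3 - √(1 + s²) + 2*s)*(20 - 4*s) = (20 - 4*s)*(3 - √(1 + s²) + 2*s))
-9*k(-2)*(-30) = -(-36)*(-5 - 2)*(3 - √(1 + (-2)²) + 2*(-2))*(-30) = -(-36)*(-7)*(3 - √(1 + 4) - 4)*(-30) = -(-36)*(-7)*(3 - √5 - 4)*(-30) = -(-36)*(-7)*(-1 - √5)*(-30) = -9*(-28 - 28*√5)*(-30) = (252 + 252*√5)*(-30) = -7560 - 7560*√5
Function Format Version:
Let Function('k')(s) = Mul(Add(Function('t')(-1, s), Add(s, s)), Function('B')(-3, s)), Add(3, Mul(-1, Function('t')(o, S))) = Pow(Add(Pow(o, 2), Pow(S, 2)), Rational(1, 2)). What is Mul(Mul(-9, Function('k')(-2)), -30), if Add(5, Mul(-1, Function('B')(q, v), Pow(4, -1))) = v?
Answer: Add(-7560, Mul(-7560, Pow(5, Rational(1, 2)))) ≈ -24465.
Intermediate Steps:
Function('B')(q, v) = Add(20, Mul(-4, v))
Function('t')(o, S) = Add(3, Mul(-1, Pow(Add(Pow(S, 2), Pow(o, 2)), Rational(1, 2)))) (Function('t')(o, S) = Add(3, Mul(-1, Pow(Add(Pow(o, 2), Pow(S, 2)), Rational(1, 2)))) = Add(3, Mul(-1, Pow(Add(Pow(S, 2), Pow(o, 2)), Rational(1, 2)))))
Function('k')(s) = Mul(Add(20, Mul(-4, s)), Add(3, Mul(-1, Pow(Add(1, Pow(s, 2)), Rational(1, 2))), Mul(2, s))) (Function('k')(s) = Mul(Add(Add(3, Mul(-1, Pow(Add(Pow(s, 2), Pow(-1, 2)), Rational(1, 2)))), Add(s, s)), Add(20, Mul(-4, s))) = Mul(Add(Add(3, Mul(-1, Pow(Add(Pow(s, 2), 1), Rational(1, 2)))), Mul(2, s)), Add(20, Mul(-4, s))) = Mul(Add(Add(3, Mul(-1, Pow(Add(1, Pow(s, 2)), Rational(1, 2)))), Mul(2, s)), Add(20, Mul(-4, s))) = Mul(Add(3, Mul(-1, Pow(Add(1, Pow(s, 2)), Rational(1, 2))), Mul(2, s)), Add(20, Mul(-4, s))) = Mul(Add(20, Mul(-4, s)), Add(3, Mul(-1, Pow(Add(1, Pow(s, 2)), Rational(1, 2))), Mul(2, s))))
Mul(Mul(-9, Function('k')(-2)), -30) = Mul(Mul(-9, Mul(-4, Add(-5, -2), Add(3, Mul(-1, Pow(Add(1, Pow(-2, 2)), Rational(1, 2))), Mul(2, -2)))), -30) = Mul(Mul(-9, Mul(-4, -7, Add(3, Mul(-1, Pow(Add(1, 4), Rational(1, 2))), -4))), -30) = Mul(Mul(-9, Mul(-4, -7, Add(3, Mul(-1, Pow(5, Rational(1, 2))), -4))), -30) = Mul(Mul(-9, Mul(-4, -7, Add(-1, Mul(-1, Pow(5, Rational(1, 2)))))), -30) = Mul(Mul(-9, Add(-28, Mul(-28, Pow(5, Rational(1, 2))))), -30) = Mul(Add(252, Mul(252, Pow(5, Rational(1, 2)))), -30) = Add(-7560, Mul(-7560, Pow(5, Rational(1, 2))))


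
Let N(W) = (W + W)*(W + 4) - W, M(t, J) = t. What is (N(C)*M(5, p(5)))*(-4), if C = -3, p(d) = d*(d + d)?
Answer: 60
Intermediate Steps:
p(d) = 2*d**2 (p(d) = d*(2*d) = 2*d**2)
N(W) = -W + 2*W*(4 + W) (N(W) = (2*W)*(4 + W) - W = 2*W*(4 + W) - W = -W + 2*W*(4 + W))
(N(C)*M(5, p(5)))*(-4) = (-3*(7 + 2*(-3))*5)*(-4) = (-3*(7 - 6)*5)*(-4) = (-3*1*5)*(-4) = -3*5*(-4) = -15*(-4) = 60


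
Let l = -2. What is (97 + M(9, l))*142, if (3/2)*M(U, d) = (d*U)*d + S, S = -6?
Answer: 16614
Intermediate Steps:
M(U, d) = -4 + 2*U*d**2/3 (M(U, d) = 2*((d*U)*d - 6)/3 = 2*((U*d)*d - 6)/3 = 2*(U*d**2 - 6)/3 = 2*(-6 + U*d**2)/3 = -4 + 2*U*d**2/3)
(97 + M(9, l))*142 = (97 + (-4 + (2/3)*9*(-2)**2))*142 = (97 + (-4 + (2/3)*9*4))*142 = (97 + (-4 + 24))*142 = (97 + 20)*142 = 117*142 = 16614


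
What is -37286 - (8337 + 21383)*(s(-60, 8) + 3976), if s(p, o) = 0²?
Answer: -118204006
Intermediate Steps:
s(p, o) = 0
-37286 - (8337 + 21383)*(s(-60, 8) + 3976) = -37286 - (8337 + 21383)*(0 + 3976) = -37286 - 29720*3976 = -37286 - 1*118166720 = -37286 - 118166720 = -118204006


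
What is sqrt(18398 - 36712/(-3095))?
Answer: sqrt(176348525590)/3095 ≈ 135.68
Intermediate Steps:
sqrt(18398 - 36712/(-3095)) = sqrt(18398 - 36712*(-1/3095)) = sqrt(18398 + 36712/3095) = sqrt(56978522/3095) = sqrt(176348525590)/3095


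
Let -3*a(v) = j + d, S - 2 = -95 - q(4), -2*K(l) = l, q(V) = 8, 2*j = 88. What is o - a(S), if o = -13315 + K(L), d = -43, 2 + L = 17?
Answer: -79933/6 ≈ -13322.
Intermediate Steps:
L = 15 (L = -2 + 17 = 15)
j = 44 (j = (½)*88 = 44)
K(l) = -l/2
o = -26645/2 (o = -13315 - ½*15 = -13315 - 15/2 = -26645/2 ≈ -13323.)
S = -101 (S = 2 + (-95 - 1*8) = 2 + (-95 - 8) = 2 - 103 = -101)
a(v) = -⅓ (a(v) = -(44 - 43)/3 = -⅓*1 = -⅓)
o - a(S) = -26645/2 - 1*(-⅓) = -26645/2 + ⅓ = -79933/6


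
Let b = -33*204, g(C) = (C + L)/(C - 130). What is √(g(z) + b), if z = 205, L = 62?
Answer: I*√168211/5 ≈ 82.027*I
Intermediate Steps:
g(C) = (62 + C)/(-130 + C) (g(C) = (C + 62)/(C - 130) = (62 + C)/(-130 + C))
b = -6732
√(g(z) + b) = √((62 + 205)/(-130 + 205) - 6732) = √(267/75 - 6732) = √((1/75)*267 - 6732) = √(89/25 - 6732) = √(-168211/25) = I*√168211/5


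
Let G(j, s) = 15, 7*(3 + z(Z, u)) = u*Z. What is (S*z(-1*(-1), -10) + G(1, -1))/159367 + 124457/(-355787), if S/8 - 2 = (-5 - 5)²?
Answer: -6426217450/17256736861 ≈ -0.37239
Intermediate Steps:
z(Z, u) = -3 + Z*u/7 (z(Z, u) = -3 + (u*Z)/7 = -3 + (Z*u)/7 = -3 + Z*u/7)
S = 816 (S = 16 + 8*(-5 - 5)² = 16 + 8*(-10)² = 16 + 8*100 = 16 + 800 = 816)
(S*z(-1*(-1), -10) + G(1, -1))/159367 + 124457/(-355787) = (816*(-3 + (⅐)*(-1*(-1))*(-10)) + 15)/159367 + 124457/(-355787) = (816*(-3 + (⅐)*1*(-10)) + 15)*(1/159367) + 124457*(-1/355787) = (816*(-3 - 10/7) + 15)*(1/159367) - 124457/355787 = (816*(-31/7) + 15)*(1/159367) - 124457/355787 = (-25296/7 + 15)*(1/159367) - 124457/355787 = -25191/7*1/159367 - 124457/355787 = -25191/1115569 - 124457/355787 = -6426217450/17256736861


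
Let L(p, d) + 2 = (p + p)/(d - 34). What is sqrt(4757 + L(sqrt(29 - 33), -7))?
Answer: sqrt(7993155 - 164*I)/41 ≈ 68.957 - 0.00070741*I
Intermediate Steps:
L(p, d) = -2 + 2*p/(-34 + d) (L(p, d) = -2 + (p + p)/(d - 34) = -2 + (2*p)/(-34 + d) = -2 + 2*p/(-34 + d))
sqrt(4757 + L(sqrt(29 - 33), -7)) = sqrt(4757 + 2*(34 + sqrt(29 - 33) - 1*(-7))/(-34 - 7)) = sqrt(4757 + 2*(34 + sqrt(-4) + 7)/(-41)) = sqrt(4757 + 2*(-1/41)*(34 + 2*I + 7)) = sqrt(4757 + 2*(-1/41)*(41 + 2*I)) = sqrt(4757 + (-2 - 4*I/41)) = sqrt(4755 - 4*I/41)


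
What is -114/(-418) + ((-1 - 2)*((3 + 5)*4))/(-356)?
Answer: 531/979 ≈ 0.54239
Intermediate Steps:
-114/(-418) + ((-1 - 2)*((3 + 5)*4))/(-356) = -114*(-1/418) - 24*4*(-1/356) = 3/11 - 3*32*(-1/356) = 3/11 - 96*(-1/356) = 3/11 + 24/89 = 531/979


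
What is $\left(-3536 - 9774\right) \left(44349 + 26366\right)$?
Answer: $-941216650$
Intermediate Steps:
$\left(-3536 - 9774\right) \left(44349 + 26366\right) = \left(-13310\right) 70715 = -941216650$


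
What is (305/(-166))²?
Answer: 93025/27556 ≈ 3.3759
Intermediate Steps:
(305/(-166))² = (305*(-1/166))² = (-305/166)² = 93025/27556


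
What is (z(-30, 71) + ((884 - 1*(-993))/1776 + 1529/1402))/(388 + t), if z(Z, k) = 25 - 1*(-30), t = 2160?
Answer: 10163887/453171264 ≈ 0.022428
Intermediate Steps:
z(Z, k) = 55 (z(Z, k) = 25 + 30 = 55)
(z(-30, 71) + ((884 - 1*(-993))/1776 + 1529/1402))/(388 + t) = (55 + ((884 - 1*(-993))/1776 + 1529/1402))/(388 + 2160) = (55 + ((884 + 993)*(1/1776) + 1529*(1/1402)))/2548 = (55 + (1877*(1/1776) + 1529/1402))*(1/2548) = (55 + (1877/1776 + 1529/1402))*(1/2548) = (55 + 2673529/1244976)*(1/2548) = (71147209/1244976)*(1/2548) = 10163887/453171264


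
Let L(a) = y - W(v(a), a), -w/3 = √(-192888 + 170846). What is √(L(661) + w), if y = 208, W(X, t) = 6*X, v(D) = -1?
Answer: √(214 - 3*I*√22042) ≈ 18.817 - 11.835*I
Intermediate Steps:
w = -3*I*√22042 (w = -3*√(-192888 + 170846) = -3*I*√22042 ≈ -445.4*I)
L(a) = 214 (L(a) = 208 - 6*(-1) = 208 - 1*(-6) = 208 + 6 = 214)
√(L(661) + w) = √(214 - 3*I*√22042)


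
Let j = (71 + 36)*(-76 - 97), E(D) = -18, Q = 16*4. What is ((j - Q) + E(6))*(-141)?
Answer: 2621613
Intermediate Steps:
Q = 64
j = -18511 (j = 107*(-173) = -18511)
((j - Q) + E(6))*(-141) = ((-18511 - 1*64) - 18)*(-141) = ((-18511 - 64) - 18)*(-141) = (-18575 - 18)*(-141) = -18593*(-141) = 2621613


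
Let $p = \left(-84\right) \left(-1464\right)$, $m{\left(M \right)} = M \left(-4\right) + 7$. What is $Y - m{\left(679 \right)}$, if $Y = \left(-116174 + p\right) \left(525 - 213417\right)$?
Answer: $-1448088675$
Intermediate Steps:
$m{\left(M \right)} = 7 - 4 M$ ($m{\left(M \right)} = - 4 M + 7 = 7 - 4 M$)
$p = 122976$
$Y = -1448091384$ ($Y = \left(-116174 + 122976\right) \left(525 - 213417\right) = 6802 \left(-212892\right) = -1448091384$)
$Y - m{\left(679 \right)} = -1448091384 - \left(7 - 2716\right) = -1448091384 - -2709 = -1448091384 + 2709 = -1448088675$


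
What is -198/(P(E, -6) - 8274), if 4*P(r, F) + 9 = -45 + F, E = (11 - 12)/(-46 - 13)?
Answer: 22/921 ≈ 0.023887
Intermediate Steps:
E = 1/59 (E = -1/(-59) = -1*(-1/59) = 1/59 ≈ 0.016949)
P(r, F) = -27/2 + F/4 (P(r, F) = -9/4 + (-45 + F)/4 = -9/4 + (-45/4 + F/4) = -27/2 + F/4)
-198/(P(E, -6) - 8274) = -198/((-27/2 + (¼)*(-6)) - 8274) = -198/((-27/2 - 3/2) - 8274) = -198/(-15 - 8274) = -198/(-8289) = -198*(-1/8289) = 22/921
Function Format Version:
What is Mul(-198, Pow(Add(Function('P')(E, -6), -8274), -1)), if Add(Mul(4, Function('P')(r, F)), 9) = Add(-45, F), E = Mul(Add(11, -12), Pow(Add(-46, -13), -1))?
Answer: Rational(22, 921) ≈ 0.023887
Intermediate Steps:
E = Rational(1, 59) (E = Mul(-1, Pow(-59, -1)) = Mul(-1, Rational(-1, 59)) = Rational(1, 59) ≈ 0.016949)
Function('P')(r, F) = Add(Rational(-27, 2), Mul(Rational(1, 4), F)) (Function('P')(r, F) = Add(Rational(-9, 4), Mul(Rational(1, 4), Add(-45, F))) = Add(Rational(-9, 4), Add(Rational(-45, 4), Mul(Rational(1, 4), F))) = Add(Rational(-27, 2), Mul(Rational(1, 4), F)))
Mul(-198, Pow(Add(Function('P')(E, -6), -8274), -1)) = Mul(-198, Pow(Add(Add(Rational(-27, 2), Mul(Rational(1, 4), -6)), -8274), -1)) = Mul(-198, Pow(Add(Add(Rational(-27, 2), Rational(-3, 2)), -8274), -1)) = Mul(-198, Pow(Add(-15, -8274), -1)) = Mul(-198, Pow(-8289, -1)) = Mul(-198, Rational(-1, 8289)) = Rational(22, 921)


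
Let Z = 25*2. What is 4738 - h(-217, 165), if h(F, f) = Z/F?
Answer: 1028196/217 ≈ 4738.2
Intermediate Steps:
Z = 50
h(F, f) = 50/F
4738 - h(-217, 165) = 4738 - 50/(-217) = 4738 - 50*(-1)/217 = 4738 - 1*(-50/217) = 4738 + 50/217 = 1028196/217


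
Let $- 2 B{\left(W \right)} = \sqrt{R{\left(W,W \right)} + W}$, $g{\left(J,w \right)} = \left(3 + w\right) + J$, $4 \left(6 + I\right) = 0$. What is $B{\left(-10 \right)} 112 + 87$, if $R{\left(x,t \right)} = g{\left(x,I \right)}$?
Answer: $87 - 56 i \sqrt{23} \approx 87.0 - 268.57 i$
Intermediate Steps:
$I = -6$ ($I = -6 + \frac{1}{4} \cdot 0 = -6 + 0 = -6$)
$g{\left(J,w \right)} = 3 + J + w$
$R{\left(x,t \right)} = -3 + x$ ($R{\left(x,t \right)} = 3 + x - 6 = -3 + x$)
$B{\left(W \right)} = - \frac{\sqrt{-3 + 2 W}}{2}$ ($B{\left(W \right)} = - \frac{\sqrt{\left(-3 + W\right) + W}}{2} = - \frac{\sqrt{-3 + 2 W}}{2}$)
$B{\left(-10 \right)} 112 + 87 = - \frac{\sqrt{-3 + 2 \left(-10\right)}}{2} \cdot 112 + 87 = - \frac{\sqrt{-3 - 20}}{2} \cdot 112 + 87 = - \frac{\sqrt{-23}}{2} \cdot 112 + 87 = - \frac{i \sqrt{23}}{2} \cdot 112 + 87 = - 56 i \sqrt{23} + 87 = 87 - 56 i \sqrt{23}$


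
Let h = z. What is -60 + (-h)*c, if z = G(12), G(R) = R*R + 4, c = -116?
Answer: 17108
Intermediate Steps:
G(R) = 4 + R**2 (G(R) = R**2 + 4 = 4 + R**2)
z = 148 (z = 4 + 12**2 = 4 + 144 = 148)
h = 148
-60 + (-h)*c = -60 - 1*148*(-116) = -60 - 148*(-116) = -60 + 17168 = 17108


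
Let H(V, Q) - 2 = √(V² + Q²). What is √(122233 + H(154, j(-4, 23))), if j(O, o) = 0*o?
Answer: √122389 ≈ 349.84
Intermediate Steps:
j(O, o) = 0
H(V, Q) = 2 + √(Q² + V²) (H(V, Q) = 2 + √(V² + Q²) = 2 + √(Q² + V²))
√(122233 + H(154, j(-4, 23))) = √(122233 + (2 + √(0² + 154²))) = √(122233 + (2 + √(0 + 23716))) = √(122233 + (2 + √23716)) = √(122233 + (2 + 154)) = √(122233 + 156) = √122389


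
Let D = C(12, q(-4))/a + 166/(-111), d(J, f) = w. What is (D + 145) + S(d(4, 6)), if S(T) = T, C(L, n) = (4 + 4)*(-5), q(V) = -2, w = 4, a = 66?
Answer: 179363/1221 ≈ 146.90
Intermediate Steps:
d(J, f) = 4
C(L, n) = -40 (C(L, n) = 8*(-5) = -40)
D = -2566/1221 (D = -40/66 + 166/(-111) = -40*1/66 + 166*(-1/111) = -20/33 - 166/111 = -2566/1221 ≈ -2.1016)
(D + 145) + S(d(4, 6)) = (-2566/1221 + 145) + 4 = 174479/1221 + 4 = 179363/1221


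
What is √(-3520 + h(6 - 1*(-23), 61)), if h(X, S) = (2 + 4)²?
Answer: 2*I*√871 ≈ 59.025*I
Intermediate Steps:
h(X, S) = 36 (h(X, S) = 6² = 36)
√(-3520 + h(6 - 1*(-23), 61)) = √(-3520 + 36) = √(-3484) = 2*I*√871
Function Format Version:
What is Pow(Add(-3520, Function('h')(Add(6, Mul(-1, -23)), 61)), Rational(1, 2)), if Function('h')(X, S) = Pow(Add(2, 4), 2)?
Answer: Mul(2, I, Pow(871, Rational(1, 2))) ≈ Mul(59.025, I)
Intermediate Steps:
Function('h')(X, S) = 36 (Function('h')(X, S) = Pow(6, 2) = 36)
Pow(Add(-3520, Function('h')(Add(6, Mul(-1, -23)), 61)), Rational(1, 2)) = Pow(Add(-3520, 36), Rational(1, 2)) = Pow(-3484, Rational(1, 2)) = Mul(2, I, Pow(871, Rational(1, 2)))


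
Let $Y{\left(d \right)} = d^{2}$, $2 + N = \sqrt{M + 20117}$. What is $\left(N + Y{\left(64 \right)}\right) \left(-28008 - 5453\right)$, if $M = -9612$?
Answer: $-136989334 - 33461 \sqrt{10505} \approx -1.4042 \cdot 10^{8}$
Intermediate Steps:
$N = -2 + \sqrt{10505}$ ($N = -2 + \sqrt{-9612 + 20117} = -2 + \sqrt{10505} \approx 100.49$)
$\left(N + Y{\left(64 \right)}\right) \left(-28008 - 5453\right) = \left(\left(-2 + \sqrt{10505}\right) + 64^{2}\right) \left(-28008 - 5453\right) = \left(\left(-2 + \sqrt{10505}\right) + 4096\right) \left(-33461\right) = \left(4094 + \sqrt{10505}\right) \left(-33461\right) = -136989334 - 33461 \sqrt{10505}$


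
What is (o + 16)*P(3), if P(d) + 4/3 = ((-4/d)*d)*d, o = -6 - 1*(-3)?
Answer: -520/3 ≈ -173.33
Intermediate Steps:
o = -3 (o = -6 + 3 = -3)
P(d) = -4/3 - 4*d (P(d) = -4/3 + ((-4/d)*d)*d = -4/3 - 4*d)
(o + 16)*P(3) = (-3 + 16)*(-4/3 - 4*3) = 13*(-4/3 - 12) = 13*(-40/3) = -520/3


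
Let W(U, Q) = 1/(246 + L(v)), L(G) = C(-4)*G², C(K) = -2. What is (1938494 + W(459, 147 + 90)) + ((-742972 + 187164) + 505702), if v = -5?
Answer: 370124049/196 ≈ 1.8884e+6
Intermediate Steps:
L(G) = -2*G²
W(U, Q) = 1/196 (W(U, Q) = 1/(246 - 2*(-5)²) = 1/(246 - 2*25) = 1/(246 - 50) = 1/196)
(1938494 + W(459, 147 + 90)) + ((-742972 + 187164) + 505702) = (1938494 + 1/196) + ((-742972 + 187164) + 505702) = 379944825/196 + (-555808 + 505702) = 379944825/196 - 50106 = 370124049/196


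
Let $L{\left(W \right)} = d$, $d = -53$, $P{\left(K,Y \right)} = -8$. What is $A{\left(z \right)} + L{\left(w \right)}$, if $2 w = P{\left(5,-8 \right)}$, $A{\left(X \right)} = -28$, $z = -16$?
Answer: $-81$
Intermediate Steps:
$w = -4$ ($w = \frac{1}{2} \left(-8\right) = -4$)
$L{\left(W \right)} = -53$
$A{\left(z \right)} + L{\left(w \right)} = -28 - 53 = -81$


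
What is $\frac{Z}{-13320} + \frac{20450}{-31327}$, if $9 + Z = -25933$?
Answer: $\frac{270145517}{208637820} \approx 1.2948$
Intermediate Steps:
$Z = -25942$ ($Z = -9 - 25933 = -25942$)
$\frac{Z}{-13320} + \frac{20450}{-31327} = - \frac{25942}{-13320} + \frac{20450}{-31327} = \left(-25942\right) \left(- \frac{1}{13320}\right) + 20450 \left(- \frac{1}{31327}\right) = \frac{12971}{6660} - \frac{20450}{31327} = \frac{270145517}{208637820}$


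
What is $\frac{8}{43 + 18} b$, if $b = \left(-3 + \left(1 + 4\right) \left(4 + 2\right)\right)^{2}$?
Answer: $\frac{5832}{61} \approx 95.607$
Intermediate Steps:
$b = 729$ ($b = \left(-3 + 5 \cdot 6\right)^{2} = \left(-3 + 30\right)^{2} = 27^{2} = 729$)
$\frac{8}{43 + 18} b = \frac{8}{43 + 18} \cdot 729 = \frac{8}{61} \cdot 729 = \frac{5832}{61}$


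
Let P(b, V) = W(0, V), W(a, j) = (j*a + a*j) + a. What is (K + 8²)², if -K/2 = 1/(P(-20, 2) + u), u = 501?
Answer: 1027971844/251001 ≈ 4095.5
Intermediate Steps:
W(a, j) = a + 2*a*j (W(a, j) = (a*j + a*j) + a = 2*a*j + a = a + 2*a*j)
P(b, V) = 0 (P(b, V) = 0*(1 + 2*V) = 0)
K = -2/501 (K = -2/(0 + 501) = -2/501 ≈ -0.0039920)
(K + 8²)² = (-2/501 + 8²)² = (-2/501 + 64)² = (32062/501)² = 1027971844/251001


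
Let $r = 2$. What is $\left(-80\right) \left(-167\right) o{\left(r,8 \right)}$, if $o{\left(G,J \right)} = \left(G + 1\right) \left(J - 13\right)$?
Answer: $-200400$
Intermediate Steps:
$o{\left(G,J \right)} = \left(1 + G\right) \left(-13 + J\right)$
$\left(-80\right) \left(-167\right) o{\left(r,8 \right)} = \left(-80\right) \left(-167\right) \left(-13 + 8 - 26 + 2 \cdot 8\right) = 13360 \left(-13 + 8 - 26 + 16\right) = 13360 \left(-15\right) = -200400$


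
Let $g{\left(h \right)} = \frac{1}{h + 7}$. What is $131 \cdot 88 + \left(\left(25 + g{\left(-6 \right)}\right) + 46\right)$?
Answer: $11600$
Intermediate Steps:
$g{\left(h \right)} = \frac{1}{7 + h}$
$131 \cdot 88 + \left(\left(25 + g{\left(-6 \right)}\right) + 46\right) = 131 \cdot 88 + \left(\left(25 + \frac{1}{7 - 6}\right) + 46\right) = 11528 + \left(\left(25 + 1^{-1}\right) + 46\right) = 11528 + \left(\left(25 + 1\right) + 46\right) = 11528 + \left(26 + 46\right) = 11528 + 72 = 11600$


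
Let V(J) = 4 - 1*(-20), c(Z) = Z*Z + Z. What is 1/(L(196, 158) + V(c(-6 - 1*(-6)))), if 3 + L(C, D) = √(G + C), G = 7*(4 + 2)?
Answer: 3/29 - √238/203 ≈ 0.027452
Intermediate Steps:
c(Z) = Z + Z² (c(Z) = Z² + Z = Z + Z²)
V(J) = 24 (V(J) = 4 + 20 = 24)
G = 42 (G = 7*6 = 42)
L(C, D) = -3 + √(42 + C)
1/(L(196, 158) + V(c(-6 - 1*(-6)))) = 1/((-3 + √(42 + 196)) + 24) = 1/((-3 + √238) + 24) = 1/(21 + √238)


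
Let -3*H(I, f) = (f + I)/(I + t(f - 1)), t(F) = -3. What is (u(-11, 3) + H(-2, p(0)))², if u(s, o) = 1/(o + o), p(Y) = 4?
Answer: 9/100 ≈ 0.090000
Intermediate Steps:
u(s, o) = 1/(2*o)
H(I, f) = -(I + f)/(3*(-3 + I)) (H(I, f) = -(f + I)/(3*(I - 3)) = -(I + f)/(3*(-3 + I)))
(u(-11, 3) + H(-2, p(0)))² = ((½)/3 + (-1*(-2) - 1*4)/(3*(-3 - 2)))² = ((½)*(⅓) + (⅓)*(2 - 4)/(-5))² = (⅙ + (⅓)*(-⅕)*(-2))² = (⅙ + 2/15)² = (3/10)² = 9/100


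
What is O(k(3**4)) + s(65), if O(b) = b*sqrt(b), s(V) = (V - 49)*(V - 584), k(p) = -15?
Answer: -8304 - 15*I*sqrt(15) ≈ -8304.0 - 58.095*I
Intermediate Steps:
s(V) = (-584 + V)*(-49 + V) (s(V) = (-49 + V)*(-584 + V) = (-584 + V)*(-49 + V))
O(b) = b**(3/2)
O(k(3**4)) + s(65) = (-15)**(3/2) + (28616 + 65**2 - 633*65) = -15*I*sqrt(15) + (28616 + 4225 - 41145) = -15*I*sqrt(15) - 8304 = -8304 - 15*I*sqrt(15)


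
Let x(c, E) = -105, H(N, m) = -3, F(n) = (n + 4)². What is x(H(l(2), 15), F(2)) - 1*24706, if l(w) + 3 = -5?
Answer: -24811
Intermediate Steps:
l(w) = -8 (l(w) = -3 - 5 = -8)
F(n) = (4 + n)²
x(H(l(2), 15), F(2)) - 1*24706 = -105 - 1*24706 = -105 - 24706 = -24811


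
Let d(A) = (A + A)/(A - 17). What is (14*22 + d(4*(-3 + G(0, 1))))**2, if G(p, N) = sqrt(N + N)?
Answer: 62402075408/654481 - 67946688*sqrt(2)/654481 ≈ 95199.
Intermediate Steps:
G(p, N) = sqrt(2)*sqrt(N) (G(p, N) = sqrt(2*N) = sqrt(2)*sqrt(N))
d(A) = 2*A/(-17 + A) (d(A) = (2*A)/(-17 + A) = 2*A/(-17 + A))
(14*22 + d(4*(-3 + G(0, 1))))**2 = (14*22 + 2*(4*(-3 + sqrt(2)*sqrt(1)))/(-17 + 4*(-3 + sqrt(2)*sqrt(1))))**2 = (308 + 2*(4*(-3 + sqrt(2)*1))/(-17 + 4*(-3 + sqrt(2)*1)))**2 = (308 + 2*(4*(-3 + sqrt(2)))/(-17 + 4*(-3 + sqrt(2))))**2 = (308 + 2*(-12 + 4*sqrt(2))/(-17 + (-12 + 4*sqrt(2))))**2 = (308 + 2*(-12 + 4*sqrt(2))/(-29 + 4*sqrt(2)))**2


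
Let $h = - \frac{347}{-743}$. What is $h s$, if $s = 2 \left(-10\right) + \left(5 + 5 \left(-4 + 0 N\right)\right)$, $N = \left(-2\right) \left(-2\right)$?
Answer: $- \frac{12145}{743} \approx -16.346$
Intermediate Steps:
$N = 4$
$h = \frac{347}{743}$ ($h = \left(-347\right) \left(- \frac{1}{743}\right) = \frac{347}{743} \approx 0.46703$)
$s = -35$ ($s = 2 \left(-10\right) + \left(5 + 5 \left(-4 + 0 \cdot 4\right)\right) = -20 + \left(5 + 5 \left(-4 + 0\right)\right) = -20 + \left(5 + 5 \left(-4\right)\right) = -20 + \left(5 - 20\right) = -20 - 15 = -35$)
$h s = \frac{347}{743} \left(-35\right) = - \frac{12145}{743}$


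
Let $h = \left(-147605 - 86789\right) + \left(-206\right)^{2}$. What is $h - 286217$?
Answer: $-478175$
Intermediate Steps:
$h = -191958$ ($h = -234394 + 42436 = -191958$)
$h - 286217 = -191958 - 286217 = -478175$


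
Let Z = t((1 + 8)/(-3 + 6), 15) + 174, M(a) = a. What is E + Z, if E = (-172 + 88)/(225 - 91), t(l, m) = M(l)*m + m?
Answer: 15636/67 ≈ 233.37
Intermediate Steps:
t(l, m) = m + l*m (t(l, m) = l*m + m = m + l*m)
Z = 234 (Z = 15*(1 + (1 + 8)/(-3 + 6)) + 174 = 15*(1 + 9/3) + 174 = 15*(1 + 9*(⅓)) + 174 = 15*(1 + 3) + 174 = 15*4 + 174 = 60 + 174 = 234)
E = -42/67 (E = -84/134 = -84*1/134 = -42/67 ≈ -0.62687)
E + Z = -42/67 + 234 = 15636/67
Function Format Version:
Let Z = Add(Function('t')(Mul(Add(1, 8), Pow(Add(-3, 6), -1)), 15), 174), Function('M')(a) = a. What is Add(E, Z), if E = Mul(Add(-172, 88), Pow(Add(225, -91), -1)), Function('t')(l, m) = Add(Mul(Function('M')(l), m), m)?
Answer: Rational(15636, 67) ≈ 233.37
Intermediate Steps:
Function('t')(l, m) = Add(m, Mul(l, m)) (Function('t')(l, m) = Add(Mul(l, m), m) = Add(m, Mul(l, m)))
Z = 234 (Z = Add(Mul(15, Add(1, Mul(Add(1, 8), Pow(Add(-3, 6), -1)))), 174) = Add(Mul(15, Add(1, Mul(9, Pow(3, -1)))), 174) = Add(Mul(15, Add(1, Mul(9, Rational(1, 3)))), 174) = Add(Mul(15, Add(1, 3)), 174) = Add(Mul(15, 4), 174) = Add(60, 174) = 234)
E = Rational(-42, 67) (E = Mul(-84, Pow(134, -1)) = Mul(-84, Rational(1, 134)) = Rational(-42, 67) ≈ -0.62687)
Add(E, Z) = Add(Rational(-42, 67), 234) = Rational(15636, 67)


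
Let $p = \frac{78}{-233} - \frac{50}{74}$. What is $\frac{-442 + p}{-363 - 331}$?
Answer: $\frac{3819193}{5982974} \approx 0.63834$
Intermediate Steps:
$p = - \frac{8711}{8621}$ ($p = 78 \left(- \frac{1}{233}\right) - \frac{25}{37} = - \frac{78}{233} - \frac{25}{37} = - \frac{8711}{8621} \approx -1.0104$)
$\frac{-442 + p}{-363 - 331} = \frac{-442 - \frac{8711}{8621}}{-363 - 331} = - \frac{3819193}{8621 \left(-694\right)} = \left(- \frac{3819193}{8621}\right) \left(- \frac{1}{694}\right) = \frac{3819193}{5982974}$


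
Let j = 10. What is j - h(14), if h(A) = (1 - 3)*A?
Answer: 38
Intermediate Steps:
h(A) = -2*A
j - h(14) = 10 - (-2)*14 = 10 - 1*(-28) = 10 + 28 = 38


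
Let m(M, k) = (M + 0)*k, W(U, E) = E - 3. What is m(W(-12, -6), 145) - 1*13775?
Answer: -15080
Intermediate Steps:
W(U, E) = -3 + E
m(M, k) = M*k
m(W(-12, -6), 145) - 1*13775 = (-3 - 6)*145 - 1*13775 = -9*145 - 13775 = -1305 - 13775 = -15080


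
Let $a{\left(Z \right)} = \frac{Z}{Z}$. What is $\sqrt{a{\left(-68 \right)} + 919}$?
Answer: $2 \sqrt{230} \approx 30.332$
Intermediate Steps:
$a{\left(Z \right)} = 1$
$\sqrt{a{\left(-68 \right)} + 919} = \sqrt{1 + 919} = \sqrt{920} = 2 \sqrt{230}$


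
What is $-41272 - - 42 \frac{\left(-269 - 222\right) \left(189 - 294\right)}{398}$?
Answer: $- \frac{7130473}{199} \approx -35832.0$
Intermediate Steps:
$-41272 - - 42 \frac{\left(-269 - 222\right) \left(189 - 294\right)}{398} = -41272 - - 42 \left(-269 - 222\right) \left(-105\right) \frac{1}{398} = -41272 - - 42 \left(-491\right) \left(-105\right) \frac{1}{398} = -41272 - - 42 \cdot 51555 \cdot \frac{1}{398} = -41272 - \left(-42\right) \frac{51555}{398} = -41272 - - \frac{1082655}{199} = -41272 + \frac{1082655}{199} = - \frac{7130473}{199}$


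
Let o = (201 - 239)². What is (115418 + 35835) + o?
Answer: 152697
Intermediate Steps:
o = 1444 (o = (-38)² = 1444)
(115418 + 35835) + o = (115418 + 35835) + 1444 = 151253 + 1444 = 152697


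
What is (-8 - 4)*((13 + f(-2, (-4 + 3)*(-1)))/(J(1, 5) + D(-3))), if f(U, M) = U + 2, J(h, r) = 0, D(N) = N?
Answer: 52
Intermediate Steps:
f(U, M) = 2 + U
(-8 - 4)*((13 + f(-2, (-4 + 3)*(-1)))/(J(1, 5) + D(-3))) = (-8 - 4)*((13 + (2 - 2))/(0 - 3)) = -12*(13 + 0)/(-3) = -156*(-1)/3 = -12*(-13/3) = 52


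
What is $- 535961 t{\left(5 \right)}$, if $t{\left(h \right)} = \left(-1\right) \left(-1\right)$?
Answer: $-535961$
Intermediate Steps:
$t{\left(h \right)} = 1$
$- 535961 t{\left(5 \right)} = \left(-535961\right) 1 = -535961$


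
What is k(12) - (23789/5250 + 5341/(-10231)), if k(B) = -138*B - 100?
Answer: -94534934009/53712750 ≈ -1760.0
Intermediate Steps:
k(B) = -100 - 138*B
k(12) - (23789/5250 + 5341/(-10231)) = (-100 - 138*12) - (23789/5250 + 5341/(-10231)) = (-100 - 1656) - (23789*(1/5250) + 5341*(-1/10231)) = -1756 - (23789/5250 - 5341/10231) = -1756 - 1*215345009/53712750 = -1756 - 215345009/53712750 = -94534934009/53712750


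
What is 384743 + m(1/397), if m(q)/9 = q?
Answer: 152742980/397 ≈ 3.8474e+5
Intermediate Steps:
m(q) = 9*q
384743 + m(1/397) = 384743 + 9/397 = 152742980/397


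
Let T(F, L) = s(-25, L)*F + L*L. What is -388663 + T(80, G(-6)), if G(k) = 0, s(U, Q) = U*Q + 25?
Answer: -386663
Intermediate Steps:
s(U, Q) = 25 + Q*U (s(U, Q) = Q*U + 25 = 25 + Q*U)
T(F, L) = L² + F*(25 - 25*L) (T(F, L) = (25 + L*(-25))*F + L*L = (25 - 25*L)*F + L² = F*(25 - 25*L) + L² = L² + F*(25 - 25*L))
-388663 + T(80, G(-6)) = -388663 + (0² + 25*80*(1 - 1*0)) = -388663 + (0 + 25*80*(1 + 0)) = -388663 + (0 + 25*80*1) = -388663 + (0 + 2000) = -388663 + 2000 = -386663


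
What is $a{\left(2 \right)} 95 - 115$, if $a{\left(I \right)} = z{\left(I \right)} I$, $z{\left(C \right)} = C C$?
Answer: $645$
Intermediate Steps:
$z{\left(C \right)} = C^{2}$
$a{\left(I \right)} = I^{3}$ ($a{\left(I \right)} = I^{2} I = I^{3}$)
$a{\left(2 \right)} 95 - 115 = 2^{3} \cdot 95 - 115 = 8 \cdot 95 - 115 = 760 - 115 = 645$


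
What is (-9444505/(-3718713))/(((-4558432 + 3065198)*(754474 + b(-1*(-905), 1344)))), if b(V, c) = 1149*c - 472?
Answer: -9444505/12762016815102379236 ≈ -7.4005e-13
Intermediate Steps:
b(V, c) = -472 + 1149*c
(-9444505/(-3718713))/(((-4558432 + 3065198)*(754474 + b(-1*(-905), 1344)))) = (-9444505/(-3718713))/(((-4558432 + 3065198)*(754474 + (-472 + 1149*1344)))) = (-9444505*(-1/3718713))/((-1493234*(754474 + (-472 + 1544256)))) = 9444505/(3718713*((-1493234*(754474 + 1543784)))) = 9444505/(3718713*((-1493234*2298258))) = (9444505/3718713)/(-3431836986372) = (9444505/3718713)*(-1/3431836986372) = -9444505/12762016815102379236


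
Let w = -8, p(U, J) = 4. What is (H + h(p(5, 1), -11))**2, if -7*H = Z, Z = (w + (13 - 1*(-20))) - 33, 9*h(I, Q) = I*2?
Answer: 16384/3969 ≈ 4.1280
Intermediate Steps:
h(I, Q) = 2*I/9 (h(I, Q) = (I*2)/9 = (2*I)/9 = 2*I/9)
Z = -8 (Z = (-8 + (13 - 1*(-20))) - 33 = (-8 + (13 + 20)) - 33 = (-8 + 33) - 33 = 25 - 33 = -8)
H = 8/7 (H = -1/7*(-8) = 8/7 ≈ 1.1429)
(H + h(p(5, 1), -11))**2 = (8/7 + (2/9)*4)**2 = (8/7 + 8/9)**2 = (128/63)**2 = 16384/3969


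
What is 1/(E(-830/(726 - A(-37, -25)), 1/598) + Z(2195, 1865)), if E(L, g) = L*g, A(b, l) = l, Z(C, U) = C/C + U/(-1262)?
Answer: -283380838/135926777 ≈ -2.0848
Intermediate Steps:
Z(C, U) = 1 - U/1262 (Z(C, U) = 1 + U*(-1/1262) = 1 - U/1262)
1/(E(-830/(726 - A(-37, -25)), 1/598) + Z(2195, 1865)) = 1/(-830/(726 - 1*(-25))/598 + (1 - 1/1262*1865)) = 1/(-830/(726 + 25)*(1/598) + (1 - 1865/1262)) = 1/(-830/751*(1/598) - 603/1262) = 1/(-830*1/751*(1/598) - 603/1262) = 1/(-830/751*1/598 - 603/1262) = 1/(-415/224549 - 603/1262) = 1/(-135926777/283380838) = -283380838/135926777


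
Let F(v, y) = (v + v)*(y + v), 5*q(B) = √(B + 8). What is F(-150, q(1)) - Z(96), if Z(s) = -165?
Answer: 44985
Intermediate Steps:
q(B) = √(8 + B)/5 (q(B) = √(B + 8)/5 = √(8 + B)/5)
F(v, y) = 2*v*(v + y) (F(v, y) = (2*v)*(v + y) = 2*v*(v + y))
F(-150, q(1)) - Z(96) = 2*(-150)*(-150 + √(8 + 1)/5) - 1*(-165) = 2*(-150)*(-150 + √9/5) + 165 = 2*(-150)*(-150 + (⅕)*3) + 165 = 2*(-150)*(-150 + ⅗) + 165 = 2*(-150)*(-747/5) + 165 = 44820 + 165 = 44985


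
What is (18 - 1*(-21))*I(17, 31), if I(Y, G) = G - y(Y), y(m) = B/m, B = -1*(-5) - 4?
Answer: 20514/17 ≈ 1206.7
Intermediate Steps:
B = 1 (B = 5 - 4 = 1)
y(m) = 1/m
I(Y, G) = G - 1/Y
(18 - 1*(-21))*I(17, 31) = (18 - 1*(-21))*(31 - 1/17) = (18 + 21)*(31 - 1*1/17) = 39*(31 - 1/17) = 39*(526/17) = 20514/17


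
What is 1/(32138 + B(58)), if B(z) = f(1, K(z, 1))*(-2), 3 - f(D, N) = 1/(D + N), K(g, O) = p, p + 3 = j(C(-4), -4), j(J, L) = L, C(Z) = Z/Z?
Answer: 3/96395 ≈ 3.1122e-5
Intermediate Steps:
C(Z) = 1
p = -7 (p = -3 - 4 = -7)
K(g, O) = -7
f(D, N) = 3 - 1/(D + N)
B(z) = -19/3 (B(z) = ((-1 + 3*1 + 3*(-7))/(1 - 7))*(-2) = ((-1 + 3 - 21)/(-6))*(-2) = -1/6*(-19)*(-2) = (19/6)*(-2) = -19/3)
1/(32138 + B(58)) = 1/(32138 - 19/3) = 1/(96395/3) = 3/96395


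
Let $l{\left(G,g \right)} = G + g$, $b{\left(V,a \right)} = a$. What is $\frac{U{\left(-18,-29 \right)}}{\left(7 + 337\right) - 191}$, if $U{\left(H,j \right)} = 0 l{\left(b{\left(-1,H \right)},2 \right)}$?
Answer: $0$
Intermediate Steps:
$U{\left(H,j \right)} = 0$ ($U{\left(H,j \right)} = 0 \left(H + 2\right) = 0 \left(2 + H\right) = 0$)
$\frac{U{\left(-18,-29 \right)}}{\left(7 + 337\right) - 191} = \frac{0}{\left(7 + 337\right) - 191} = \frac{0}{344 - 191} = \frac{0}{153} = 0 \cdot \frac{1}{153} = 0$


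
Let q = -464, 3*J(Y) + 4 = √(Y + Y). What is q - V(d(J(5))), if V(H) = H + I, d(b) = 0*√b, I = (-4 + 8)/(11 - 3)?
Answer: -929/2 ≈ -464.50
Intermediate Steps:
I = ½ (I = 4/8 = 4*(⅛) = ½ ≈ 0.50000)
J(Y) = -4/3 + √2*√Y/3 (J(Y) = -4/3 + √(Y + Y)/3 = -4/3 + √(2*Y)/3 = -4/3 + (√2*√Y)/3 = -4/3 + √2*√Y/3)
d(b) = 0
V(H) = ½ + H (V(H) = H + ½ = ½ + H)
q - V(d(J(5))) = -464 - (½ + 0) = -464 - 1*½ = -464 - ½ = -929/2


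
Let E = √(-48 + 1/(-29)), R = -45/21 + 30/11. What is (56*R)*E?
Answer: 360*I*√40397/319 ≈ 226.82*I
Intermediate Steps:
R = 45/77 (R = -45*1/21 + 30*(1/11) = -15/7 + 30/11 = 45/77 ≈ 0.58442)
E = I*√40397/29 (E = √(-48 - 1/29) = √(-1393/29) = I*√40397/29 ≈ 6.9307*I)
(56*R)*E = (56*(45/77))*(I*√40397/29) = 360*(I*√40397/29)/11 = 360*I*√40397/319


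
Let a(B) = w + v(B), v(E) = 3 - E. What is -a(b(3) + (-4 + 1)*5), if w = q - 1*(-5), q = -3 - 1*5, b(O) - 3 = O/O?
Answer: -11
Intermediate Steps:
b(O) = 4 (b(O) = 3 + O/O = 3 + 1 = 4)
q = -8 (q = -3 - 5 = -8)
w = -3 (w = -8 - 1*(-5) = -8 + 5 = -3)
a(B) = -B (a(B) = -3 + (3 - B) = -B)
-a(b(3) + (-4 + 1)*5) = -(-1)*(4 + (-4 + 1)*5) = -(-1)*(4 - 3*5) = -(-1)*(4 - 15) = -(-1)*(-11) = -1*11 = -11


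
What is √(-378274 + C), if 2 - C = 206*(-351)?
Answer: I*√305966 ≈ 553.14*I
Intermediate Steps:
C = 72308 (C = 2 - 206*(-351) = 2 - 1*(-72306) = 2 + 72306 = 72308)
√(-378274 + C) = √(-378274 + 72308) = √(-305966) = I*√305966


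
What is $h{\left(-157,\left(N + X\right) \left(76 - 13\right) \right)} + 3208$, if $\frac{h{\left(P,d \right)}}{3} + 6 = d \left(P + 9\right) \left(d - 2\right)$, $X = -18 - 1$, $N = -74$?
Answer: $-15246778766$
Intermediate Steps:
$X = -19$
$h{\left(P,d \right)} = -18 + 3 d \left(-2 + d\right) \left(9 + P\right)$ ($h{\left(P,d \right)} = -18 + 3 d \left(P + 9\right) \left(d - 2\right) = -18 + 3 d \left(9 + P\right) \left(-2 + d\right) = -18 + 3 d \left(-2 + d\right) \left(9 + P\right)$)
$h{\left(-157,\left(N + X\right) \left(76 - 13\right) \right)} + 3208 = \left(-18 - 54 \left(-74 - 19\right) \left(76 - 13\right) + 27 \left(\left(-74 - 19\right) \left(76 - 13\right)\right)^{2} - - 942 \left(-74 - 19\right) \left(76 - 13\right) + 3 \left(-157\right) \left(\left(-74 - 19\right) \left(76 - 13\right)\right)^{2}\right) + 3208 = \left(-18 - 54 \left(- 93 \left(76 - 13\right)\right) + 27 \left(- 93 \left(76 - 13\right)\right)^{2} - - 942 \left(- 93 \left(76 - 13\right)\right) + 3 \left(-157\right) \left(- 93 \left(76 - 13\right)\right)^{2}\right) + 3208 = \left(-18 - 54 \left(\left(-93\right) 63\right) + 27 \left(\left(-93\right) 63\right)^{2} - - 942 \left(\left(-93\right) 63\right) + 3 \left(-157\right) \left(\left(-93\right) 63\right)^{2}\right) + 3208 = \left(-18 - -316386 + 27 \left(-5859\right)^{2} - \left(-942\right) \left(-5859\right) + 3 \left(-157\right) \left(-5859\right)^{2}\right) + 3208 = \left(-18 + 316386 + 27 \cdot 34327881 - 5519178 + 3 \left(-157\right) 34327881\right) + 3208 = \left(-18 + 316386 + 926852787 - 5519178 - 16168431951\right) + 3208 = -15246781974 + 3208 = -15246778766$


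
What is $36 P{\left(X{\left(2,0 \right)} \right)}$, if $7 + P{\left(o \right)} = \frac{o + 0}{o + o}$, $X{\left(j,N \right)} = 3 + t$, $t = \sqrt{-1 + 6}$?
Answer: $-234$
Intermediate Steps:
$t = \sqrt{5} \approx 2.2361$
$X{\left(j,N \right)} = 3 + \sqrt{5}$
$P{\left(o \right)} = - \frac{13}{2}$ ($P{\left(o \right)} = -7 + \frac{o + 0}{o + o} = -7 + \frac{o}{2 o} = -7 + o \frac{1}{2 o} = -7 + \frac{1}{2} = - \frac{13}{2}$)
$36 P{\left(X{\left(2,0 \right)} \right)} = 36 \left(- \frac{13}{2}\right) = -234$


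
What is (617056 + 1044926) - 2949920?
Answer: -1287938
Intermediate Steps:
(617056 + 1044926) - 2949920 = 1661982 - 2949920 = -1287938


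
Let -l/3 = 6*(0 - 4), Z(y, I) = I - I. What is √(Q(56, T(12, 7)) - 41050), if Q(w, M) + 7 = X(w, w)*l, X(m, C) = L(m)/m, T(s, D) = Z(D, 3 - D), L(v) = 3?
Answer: 2*I*√502901/7 ≈ 202.62*I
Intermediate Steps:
Z(y, I) = 0
T(s, D) = 0
X(m, C) = 3/m
l = 72 (l = -18*(0 - 4) = -18*(-4) = -3*(-24) = 72)
Q(w, M) = -7 + 216/w (Q(w, M) = -7 + (3/w)*72 = -7 + 216/w)
√(Q(56, T(12, 7)) - 41050) = √((-7 + 216/56) - 41050) = √((-7 + 216*(1/56)) - 41050) = √((-7 + 27/7) - 41050) = √(-22/7 - 41050) = √(-287372/7) = 2*I*√502901/7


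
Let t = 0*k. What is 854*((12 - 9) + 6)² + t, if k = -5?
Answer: 69174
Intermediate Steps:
t = 0 (t = 0*(-5) = 0)
854*((12 - 9) + 6)² + t = 854*((12 - 9) + 6)² + 0 = 854*(3 + 6)² + 0 = 854*9² + 0 = 854*81 + 0 = 69174 + 0 = 69174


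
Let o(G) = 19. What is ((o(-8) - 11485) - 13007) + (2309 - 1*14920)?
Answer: -37084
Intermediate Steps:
((o(-8) - 11485) - 13007) + (2309 - 1*14920) = ((19 - 11485) - 13007) + (2309 - 1*14920) = (-11466 - 13007) + (2309 - 14920) = -24473 - 12611 = -37084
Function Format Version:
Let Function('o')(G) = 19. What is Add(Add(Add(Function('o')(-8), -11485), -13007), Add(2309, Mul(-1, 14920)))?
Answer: -37084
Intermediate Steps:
Add(Add(Add(Function('o')(-8), -11485), -13007), Add(2309, Mul(-1, 14920))) = Add(Add(Add(19, -11485), -13007), Add(2309, Mul(-1, 14920))) = Add(Add(-11466, -13007), Add(2309, -14920)) = Add(-24473, -12611) = -37084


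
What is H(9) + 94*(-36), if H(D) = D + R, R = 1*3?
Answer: -3372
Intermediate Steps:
R = 3
H(D) = 3 + D (H(D) = D + 3 = 3 + D)
H(9) + 94*(-36) = (3 + 9) + 94*(-36) = 12 - 3384 = -3372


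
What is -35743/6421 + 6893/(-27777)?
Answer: -1037093264/178356117 ≈ -5.8147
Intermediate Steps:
-35743/6421 + 6893/(-27777) = -35743*1/6421 + 6893*(-1/27777) = -35743/6421 - 6893/27777 = -1037093264/178356117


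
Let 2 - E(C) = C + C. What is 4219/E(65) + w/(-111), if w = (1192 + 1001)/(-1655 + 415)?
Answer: -24184269/734080 ≈ -32.945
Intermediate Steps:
E(C) = 2 - 2*C (E(C) = 2 - (C + C) = 2 - 2*C)
w = -2193/1240 (w = 2193/(-1240) = 2193*(-1/1240) = -2193/1240 ≈ -1.7685)
4219/E(65) + w/(-111) = 4219/(2 - 2*65) - 2193/1240/(-111) = 4219/(2 - 130) - 2193/1240*(-1/111) = 4219/(-128) + 731/45880 = 4219*(-1/128) + 731/45880 = -4219/128 + 731/45880 = -24184269/734080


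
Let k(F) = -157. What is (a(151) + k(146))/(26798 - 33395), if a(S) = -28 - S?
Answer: 112/2199 ≈ 0.050932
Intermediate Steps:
(a(151) + k(146))/(26798 - 33395) = ((-28 - 1*151) - 157)/(26798 - 33395) = ((-28 - 151) - 157)/(-6597) = (-179 - 157)*(-1/6597) = -336*(-1/6597) = 112/2199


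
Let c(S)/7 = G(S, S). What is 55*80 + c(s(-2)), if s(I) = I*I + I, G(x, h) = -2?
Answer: 4386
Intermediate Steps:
s(I) = I + I² (s(I) = I² + I = I + I²)
c(S) = -14 (c(S) = 7*(-2) = -14)
55*80 + c(s(-2)) = 55*80 - 14 = 4400 - 14 = 4386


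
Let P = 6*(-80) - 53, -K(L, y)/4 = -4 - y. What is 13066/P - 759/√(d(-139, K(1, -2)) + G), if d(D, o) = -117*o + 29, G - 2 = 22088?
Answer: -13066/533 - 11*√21183/307 ≈ -29.729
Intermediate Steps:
G = 22090 (G = 2 + 22088 = 22090)
K(L, y) = 16 + 4*y (K(L, y) = -4*(-4 - y) = 16 + 4*y)
d(D, o) = 29 - 117*o
P = -533 (P = -480 - 53 = -533)
13066/P - 759/√(d(-139, K(1, -2)) + G) = 13066/(-533) - 759/√((29 - 117*(16 + 4*(-2))) + 22090) = 13066*(-1/533) - 759/√((29 - 117*(16 - 8)) + 22090) = -13066/533 - 759/√((29 - 117*8) + 22090) = -13066/533 - 759/√((29 - 936) + 22090) = -13066/533 - 759/√(-907 + 22090) = -13066/533 - 759*√21183/21183 = -13066/533 - 11*√21183/307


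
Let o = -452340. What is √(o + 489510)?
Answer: 3*√4130 ≈ 192.80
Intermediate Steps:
√(o + 489510) = √(-452340 + 489510) = √37170 = 3*√4130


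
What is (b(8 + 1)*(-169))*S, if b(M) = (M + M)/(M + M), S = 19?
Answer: -3211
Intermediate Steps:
b(M) = 1 (b(M) = (2*M)/((2*M)) = (2*M)*(1/(2*M)) = 1)
(b(8 + 1)*(-169))*S = (1*(-169))*19 = -169*19 = -3211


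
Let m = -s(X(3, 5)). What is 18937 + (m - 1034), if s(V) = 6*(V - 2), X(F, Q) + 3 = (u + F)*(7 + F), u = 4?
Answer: 17513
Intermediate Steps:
X(F, Q) = -3 + (4 + F)*(7 + F)
s(V) = -12 + 6*V (s(V) = 6*(-2 + V) = -12 + 6*V)
m = -390 (m = -(-12 + 6*(25 + 3² + 11*3)) = -(-12 + 6*(25 + 9 + 33)) = -(-12 + 6*67) = -(-12 + 402) = -1*390 = -390)
18937 + (m - 1034) = 18937 + (-390 - 1034) = 18937 - 1424 = 17513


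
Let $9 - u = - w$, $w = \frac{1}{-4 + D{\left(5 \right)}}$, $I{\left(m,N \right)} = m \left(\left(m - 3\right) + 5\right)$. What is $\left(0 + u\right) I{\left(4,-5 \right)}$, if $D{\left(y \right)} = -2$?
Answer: $212$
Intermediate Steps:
$I{\left(m,N \right)} = m \left(2 + m\right)$ ($I{\left(m,N \right)} = m \left(\left(-3 + m\right) + 5\right) = m \left(2 + m\right)$)
$w = - \frac{1}{6}$ ($w = \frac{1}{-4 - 2} = \frac{1}{-6} = - \frac{1}{6} \approx -0.16667$)
$u = \frac{53}{6}$ ($u = 9 - \left(-1\right) \left(- \frac{1}{6}\right) = 9 - \frac{1}{6} = \frac{53}{6} \approx 8.8333$)
$\left(0 + u\right) I{\left(4,-5 \right)} = \left(0 + \frac{53}{6}\right) 4 \left(2 + 4\right) = \frac{53 \cdot 4 \cdot 6}{6} = \frac{53}{6} \cdot 24 = 212$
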